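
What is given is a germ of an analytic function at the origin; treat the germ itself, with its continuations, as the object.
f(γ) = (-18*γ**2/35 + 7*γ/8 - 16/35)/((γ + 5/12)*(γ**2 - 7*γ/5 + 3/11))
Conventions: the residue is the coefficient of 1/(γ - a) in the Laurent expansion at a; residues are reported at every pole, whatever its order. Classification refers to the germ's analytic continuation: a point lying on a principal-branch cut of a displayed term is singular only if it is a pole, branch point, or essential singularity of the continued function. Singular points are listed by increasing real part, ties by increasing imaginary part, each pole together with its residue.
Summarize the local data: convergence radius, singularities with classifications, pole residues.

Denominator factor (γ**2 - 7*γ/5 + 3/11): discriminant 239/275, real irrational roots 7/10 + (1/110)*sqrt(2629) and 7/10 - (1/110)*sqrt(2629); poles of order 1, moduli 7/10 + (1/110)*sqrt(2629) and 7/10 - (1/110)*sqrt(2629).
Denominator factor (γ + 5/12): pole of order 1 at -5/12, modulus 5/12.
The radius of convergence is the smallest modulus among the singular points: 7/10 - (1/110)*sqrt(2629).
At the order-1 pole -5/12 set g(γ) = (γ - (-5/12))*f(γ) = (-18*γ**2/35 + 7*γ/8 - 16/35)/(γ**2 - 7*γ/5 + 3/11).
Simple pole: residue = g(a) at a = -5/12, which is -101013/114170.
The factor γ**2 - 7*γ/5 + 3/11 splits as (γ - a)(γ - a') with a = 7/10 - (1/110)*sqrt(2629), a' = 7/10 + (1/110)*sqrt(2629). At the order-1 pole a set g(γ) = (γ - a)*f(γ) = [(-18*γ**2/35 + 7*γ/8 - 16/35)/(γ + 5/12)] / (γ - a').
Simple pole: residue = g(a) at a = 7/10 - (1/110)*sqrt(2629), which is 42297/228340 + (295353/54573260)*sqrt(2629).
The factor γ**2 - 7*γ/5 + 3/11 splits as (γ - a)(γ - a') with a = 7/10 + (1/110)*sqrt(2629), a' = 7/10 - (1/110)*sqrt(2629). At the order-1 pole a set g(γ) = (γ - a)*f(γ) = [(-18*γ**2/35 + 7*γ/8 - 16/35)/(γ + 5/12)] / (γ - a').
Simple pole: residue = g(a) at a = 7/10 + (1/110)*sqrt(2629), which is 42297/228340 - (295353/54573260)*sqrt(2629).
List the singular points by increasing real part (a conjugate pair: the negative imaginary part first).

Radius of convergence at 0: 7/10 - (1/110)*sqrt(2629).
At -5/12: a pole of order 1; residue -101013/114170.
At 7/10 - (1/110)*sqrt(2629): a pole of order 1; residue 42297/228340 + (295353/54573260)*sqrt(2629).
At 7/10 + (1/110)*sqrt(2629): a pole of order 1; residue 42297/228340 - (295353/54573260)*sqrt(2629).


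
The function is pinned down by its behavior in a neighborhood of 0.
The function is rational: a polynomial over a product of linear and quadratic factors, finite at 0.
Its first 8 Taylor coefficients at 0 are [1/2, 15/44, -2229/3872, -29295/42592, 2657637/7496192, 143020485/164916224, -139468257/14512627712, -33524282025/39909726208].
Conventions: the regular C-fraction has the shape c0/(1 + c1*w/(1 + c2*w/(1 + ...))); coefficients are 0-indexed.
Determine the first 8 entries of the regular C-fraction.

The regular C-fraction coefficients are [1/2, -15/22, 1043/440, -942649/458920, -118671960/983182907, -448135380/700388207, 10369139/9673860, -8173/13020].

Taylor coefficients (read off): a_0 = 1/2, a_1 = 15/44, a_2 = -2229/3872, a_3 = -29295/42592, a_4 = 2657637/7496192, a_5 = 143020485/164916224, a_6 = -139468257/14512627712, a_7 = -33524282025/39909726208.
c0 = a_0 = 1/2. Peel one level at a time: if S = 1 + c*w/S' with S'(0) = 1, then c is the w-coefficient of S and S' = c*w/(S - 1).
S_1 = c0/f = 1 + (-15/22)*w + (3129/1936)*w^2 + ...; c1 = -15/22.
S_2 = c1*w/(S_1 - 1) = 1 + (1043/440)*w + (942649/193600)*w^2 + ...; c2 = 1043/440.
S_3 = c2*w/(S_2 - 1) = 1 + (-942649/458920)*w + (-269709/1087849)*w^2 + ...; c3 = -942649/458920.
S_4 = c3*w/(S_3 - 1) = 1 + (-118671960/983182907)*w + (-68625295200/888587137201)*w^2 + ...; c4 = -118671960/983182907.
S_5 = c4*w/(S_4 - 1) = 1 + (-448135380/700388207)*w + (378609/552049)*w^2 + ...; c5 = -448135380/700388207.
S_6 = c5*w/(S_5 - 1) = 1 + (10369139/9673860)*w + (114060529/169520400)*w^2 + ...; c6 = 10369139/9673860.
S_7 = c6*w/(S_6 - 1) = 1 + (-8173/13020)*w + ...; c7 = -8173/13020.


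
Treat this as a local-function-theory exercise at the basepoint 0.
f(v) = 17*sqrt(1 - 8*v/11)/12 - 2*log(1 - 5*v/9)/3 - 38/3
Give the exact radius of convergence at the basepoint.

The radius of convergence is 11/8.

Branch term (17/12)*sqrt(1 - v/(11/8)): its argument vanishes at v = 11/8, a square-root branch point, modulus 11/8.
Branch term (-2/3)*log(1 - v/(9/5)): its argument vanishes at v = 9/5, a logarithmic branch point, modulus 9/5.
The radius of convergence is the smallest modulus among the singular points: 11/8.


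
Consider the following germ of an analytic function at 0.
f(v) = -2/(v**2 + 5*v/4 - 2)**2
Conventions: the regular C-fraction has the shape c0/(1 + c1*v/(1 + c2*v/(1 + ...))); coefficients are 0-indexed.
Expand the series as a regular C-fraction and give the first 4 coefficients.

Taylor coefficients (expand at 0): a_0 = -1/2, a_1 = -5/8, a_2 = -139/128, a_3 = -365/256.
c0 = a_0 = -1/2. Peel one level at a time: if S = 1 + c*v/S' with S'(0) = 1, then c is the v-coefficient of S and S' = c*v/(S - 1).
S_1 = c0/f = 1 + (-5/4)*v + (-39/64)*v^2 + ...; c1 = -5/4.
S_2 = c1*v/(S_1 - 1) = 1 + (-39/80)*v + (4721/6400)*v^2 + ...; c2 = -39/80.
S_3 = c2*v/(S_2 - 1) = 1 + (4721/3120)*v + ...; c3 = 4721/3120.

The regular C-fraction coefficients are [-1/2, -5/4, -39/80, 4721/3120].


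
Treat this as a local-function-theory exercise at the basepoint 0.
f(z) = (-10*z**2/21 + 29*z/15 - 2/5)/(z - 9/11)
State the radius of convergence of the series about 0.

The radius of convergence is 9/11.

Denominator factor (z - 9/11): pole of order 1 at 9/11, modulus 9/11.
The radius of convergence is the smallest modulus among the singular points: 9/11.


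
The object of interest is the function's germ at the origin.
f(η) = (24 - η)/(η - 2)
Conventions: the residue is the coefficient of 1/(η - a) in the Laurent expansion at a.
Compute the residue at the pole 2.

At the order-1 pole 2 set g(η) = (η - (2))*f(η) = 24 - η.
Simple pole: residue = g(a) at a = 2, which is 22.

The residue is 22.


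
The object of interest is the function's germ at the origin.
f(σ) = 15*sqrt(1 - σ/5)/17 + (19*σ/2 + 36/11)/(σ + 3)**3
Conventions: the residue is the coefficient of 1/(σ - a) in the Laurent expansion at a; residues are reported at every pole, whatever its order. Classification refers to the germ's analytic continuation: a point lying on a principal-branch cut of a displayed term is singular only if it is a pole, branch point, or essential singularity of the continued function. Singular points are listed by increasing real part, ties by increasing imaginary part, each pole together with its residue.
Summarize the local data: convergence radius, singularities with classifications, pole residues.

Denominator factor (σ + 3)^3: pole of order 3 at -3, modulus 3.
Branch term (15/17)*sqrt(1 - σ/(5)): its argument vanishes at σ = 5, a square-root branch point, modulus 5.
The radius of convergence is the smallest modulus among the singular points: 3.
The branch term is analytic at -3 and contributes nothing to the residue; only the rational part matters.
At the order-3 pole -3 set g(σ) = (σ - (-3))^3*(rational part) = 19*σ/2 + 36/11.
Order-3 pole: residue = g''(a)/2; g''(-3) = 0, so the residue is 0.
List the singular points by increasing real part (a conjugate pair: the negative imaginary part first).

Radius of convergence at 0: 3.
At -3: a pole of order 3; residue 0.
At 5: an algebraic (square-root) branch point.


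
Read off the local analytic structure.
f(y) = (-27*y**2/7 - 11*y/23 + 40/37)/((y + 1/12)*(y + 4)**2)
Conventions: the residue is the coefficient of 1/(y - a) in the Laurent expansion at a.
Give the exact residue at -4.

At the order-2 pole -4 set g(y) = (y - (-4))^2*f(y) = (-27*y**2/7 - 11*y/23 + 40/37)/(y + 1/12).
Order-2 pole: residue = g'(a); g'(-4) = -51694764/13159013, so the residue is -51694764/13159013.

The residue is -51694764/13159013.


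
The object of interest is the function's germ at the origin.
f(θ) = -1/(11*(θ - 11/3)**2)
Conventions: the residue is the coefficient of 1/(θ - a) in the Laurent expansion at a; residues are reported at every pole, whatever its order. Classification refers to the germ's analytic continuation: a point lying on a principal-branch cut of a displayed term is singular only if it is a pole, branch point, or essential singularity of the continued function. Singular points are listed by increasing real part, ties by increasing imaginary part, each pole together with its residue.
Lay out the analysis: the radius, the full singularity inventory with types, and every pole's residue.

Radius of convergence at 0: 11/3.
At 11/3: a pole of order 2; residue 0.

Denominator factor (θ - 11/3)^2: pole of order 2 at 11/3, modulus 11/3.
The radius of convergence is the smallest modulus among the singular points: 11/3.
At the order-2 pole 11/3 set g(θ) = (θ - (11/3))^2*f(θ) = -1/11.
Order-2 pole: residue = g'(a); g'(11/3) = 0, so the residue is 0.


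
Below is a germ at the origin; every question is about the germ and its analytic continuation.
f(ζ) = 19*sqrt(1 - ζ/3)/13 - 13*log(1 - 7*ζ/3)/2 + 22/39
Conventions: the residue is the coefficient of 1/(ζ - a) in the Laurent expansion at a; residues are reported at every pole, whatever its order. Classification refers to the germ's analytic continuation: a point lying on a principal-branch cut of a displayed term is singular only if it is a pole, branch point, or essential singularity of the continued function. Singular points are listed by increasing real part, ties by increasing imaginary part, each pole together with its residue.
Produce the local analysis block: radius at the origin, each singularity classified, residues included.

Radius of convergence at 0: 3/7.
At 3/7: a logarithmic branch point.
At 3: an algebraic (square-root) branch point.

Branch term (19/13)*sqrt(1 - ζ/(3)): its argument vanishes at ζ = 3, a square-root branch point, modulus 3.
Branch term (-13/2)*log(1 - ζ/(3/7)): its argument vanishes at ζ = 3/7, a logarithmic branch point, modulus 3/7.
The radius of convergence is the smallest modulus among the singular points: 3/7.
List the singular points by increasing real part (a conjugate pair: the negative imaginary part first).


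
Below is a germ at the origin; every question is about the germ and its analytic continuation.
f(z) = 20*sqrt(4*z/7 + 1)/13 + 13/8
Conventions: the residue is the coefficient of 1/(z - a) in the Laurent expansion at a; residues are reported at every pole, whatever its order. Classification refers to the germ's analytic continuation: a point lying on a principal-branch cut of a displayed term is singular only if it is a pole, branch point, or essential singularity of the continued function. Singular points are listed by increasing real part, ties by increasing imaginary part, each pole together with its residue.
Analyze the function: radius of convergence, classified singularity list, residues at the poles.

Branch term (20/13)*sqrt(1 - z/(-7/4)): its argument vanishes at z = -7/4, a square-root branch point, modulus 7/4.
The radius of convergence is the smallest modulus among the singular points: 7/4.

Radius of convergence at 0: 7/4.
At -7/4: an algebraic (square-root) branch point.


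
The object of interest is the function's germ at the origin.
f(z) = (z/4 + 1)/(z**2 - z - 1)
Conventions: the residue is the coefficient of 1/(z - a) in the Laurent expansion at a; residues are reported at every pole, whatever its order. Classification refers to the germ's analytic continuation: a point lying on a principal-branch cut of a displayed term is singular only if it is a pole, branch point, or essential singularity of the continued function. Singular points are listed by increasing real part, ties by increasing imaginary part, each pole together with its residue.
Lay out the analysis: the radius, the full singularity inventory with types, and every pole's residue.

Denominator factor (z**2 - z - 1): discriminant 5, real irrational roots 1/2 + (1/2)*sqrt(5) and 1/2 - (1/2)*sqrt(5); poles of order 1, moduli 1/2 + (1/2)*sqrt(5) and -1/2 + (1/2)*sqrt(5).
The radius of convergence is the smallest modulus among the singular points: -1/2 + (1/2)*sqrt(5).
The factor z**2 - z - 1 splits as (z - a)(z - a') with a = 1/2 - (1/2)*sqrt(5), a' = 1/2 + (1/2)*sqrt(5). At the order-1 pole a set g(z) = (z - a)*f(z) = [z/4 + 1] / (z - a').
Simple pole: residue = g(a) at a = 1/2 - (1/2)*sqrt(5), which is 1/8 - (9/40)*sqrt(5).
The factor z**2 - z - 1 splits as (z - a)(z - a') with a = 1/2 + (1/2)*sqrt(5), a' = 1/2 - (1/2)*sqrt(5). At the order-1 pole a set g(z) = (z - a)*f(z) = [z/4 + 1] / (z - a').
Simple pole: residue = g(a) at a = 1/2 + (1/2)*sqrt(5), which is 1/8 + (9/40)*sqrt(5).
List the singular points by increasing real part (a conjugate pair: the negative imaginary part first).

Radius of convergence at 0: -1/2 + (1/2)*sqrt(5).
At 1/2 - (1/2)*sqrt(5): a pole of order 1; residue 1/8 - (9/40)*sqrt(5).
At 1/2 + (1/2)*sqrt(5): a pole of order 1; residue 1/8 + (9/40)*sqrt(5).


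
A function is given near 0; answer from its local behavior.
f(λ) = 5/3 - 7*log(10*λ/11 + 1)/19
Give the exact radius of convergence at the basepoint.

Branch term (-7/19)*log(1 - λ/(-11/10)): its argument vanishes at λ = -11/10, a logarithmic branch point, modulus 11/10.
The radius of convergence is the smallest modulus among the singular points: 11/10.

The radius of convergence is 11/10.


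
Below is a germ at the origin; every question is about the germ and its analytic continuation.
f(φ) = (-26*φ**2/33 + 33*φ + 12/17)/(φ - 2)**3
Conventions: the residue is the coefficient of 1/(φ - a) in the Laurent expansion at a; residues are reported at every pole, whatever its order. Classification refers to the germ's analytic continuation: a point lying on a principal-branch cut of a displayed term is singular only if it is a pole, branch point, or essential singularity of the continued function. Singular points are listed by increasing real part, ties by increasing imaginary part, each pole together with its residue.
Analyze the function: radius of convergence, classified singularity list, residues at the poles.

Radius of convergence at 0: 2.
At 2: a pole of order 3; residue -26/33.

Denominator factor (φ - 2)^3: pole of order 3 at 2, modulus 2.
The radius of convergence is the smallest modulus among the singular points: 2.
At the order-3 pole 2 set g(φ) = (φ - (2))^3*f(φ) = -26*φ**2/33 + 33*φ + 12/17.
Order-3 pole: residue = g''(a)/2; g''(2) = -52/33, so the residue is -26/33.


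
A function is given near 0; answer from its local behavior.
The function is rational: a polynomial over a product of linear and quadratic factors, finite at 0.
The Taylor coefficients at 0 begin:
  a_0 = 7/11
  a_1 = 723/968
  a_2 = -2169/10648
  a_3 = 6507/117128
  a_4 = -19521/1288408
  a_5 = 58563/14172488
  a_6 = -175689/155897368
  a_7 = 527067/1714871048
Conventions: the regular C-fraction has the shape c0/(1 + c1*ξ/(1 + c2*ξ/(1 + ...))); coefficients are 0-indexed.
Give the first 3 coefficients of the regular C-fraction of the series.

The regular C-fraction coefficients are [7/11, -723/616, 81/56].

Taylor coefficients (read off): a_0 = 7/11, a_1 = 723/968, a_2 = -2169/10648.
c0 = a_0 = 7/11. Peel one level at a time: if S = 1 + c*ξ/S' with S'(0) = 1, then c is the ξ-coefficient of S and S' = c*ξ/(S - 1).
S_1 = c0/f = 1 + (-723/616)*ξ + (58563/34496)*ξ^2 + ...; c1 = -723/616.
S_2 = c1*ξ/(S_1 - 1) = 1 + (81/56)*ξ + ...; c2 = 81/56.


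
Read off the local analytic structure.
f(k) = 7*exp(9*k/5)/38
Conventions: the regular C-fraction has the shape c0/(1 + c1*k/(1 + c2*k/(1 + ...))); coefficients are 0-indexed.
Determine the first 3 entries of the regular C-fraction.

The regular C-fraction coefficients are [7/38, -9/5, 9/10].

Taylor coefficients (expand at 0): a_0 = 7/38, a_1 = 63/190, a_2 = 567/1900.
c0 = a_0 = 7/38. Peel one level at a time: if S = 1 + c*k/S' with S'(0) = 1, then c is the k-coefficient of S and S' = c*k/(S - 1).
S_1 = c0/f = 1 + (-9/5)*k + (81/50)*k^2 + ...; c1 = -9/5.
S_2 = c1*k/(S_1 - 1) = 1 + (9/10)*k + ...; c2 = 9/10.


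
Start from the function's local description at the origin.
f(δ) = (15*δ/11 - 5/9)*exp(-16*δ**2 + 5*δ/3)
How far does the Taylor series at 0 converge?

The factor exp(-16*δ**2 + 5*δ/3) is entire and contributes no finite singular point.
The polynomial part has no poles.
No finite singular points: the Taylor series at 0 converges everywhere.

The radius of convergence is infinite.


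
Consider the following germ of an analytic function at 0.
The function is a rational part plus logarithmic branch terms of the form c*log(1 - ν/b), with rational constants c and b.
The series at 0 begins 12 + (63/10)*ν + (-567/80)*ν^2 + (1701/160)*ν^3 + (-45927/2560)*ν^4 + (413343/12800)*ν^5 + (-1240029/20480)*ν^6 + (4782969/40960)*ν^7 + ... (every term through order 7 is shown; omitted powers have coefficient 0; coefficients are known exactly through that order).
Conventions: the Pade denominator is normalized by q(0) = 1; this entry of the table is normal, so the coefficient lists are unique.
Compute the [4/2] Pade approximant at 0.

Taylor coefficients needed (read off): a_0 = 12, a_1 = 63/10, a_2 = -567/80, a_3 = 1701/160, a_4 = -45927/2560, a_5 = 413343/12800, a_6 = -1240029/20480.
Write the denominator as Q(ν) = 1 + q1*ν + q2*ν^2. Requiring Q*f - P = O(ν^7) with deg P <= 4 kills the coefficients of ν^5..ν^6 in Q*f:
  ν^5: a_5 + q1*a_4 + q2*a_3 = 0, i.e. 413343/12800 + (-45927/2560)*q1 + (1701/160)*q2 = 0.
  ν^6: a_6 + q1*a_5 + q2*a_4 = 0, i.e. -1240029/20480 + (413343/12800)*q1 + (-45927/2560)*q2 = 0.
Solving this linear system: q1 = 3, q2 = 81/40.
The numerator is Q*f truncated at degree 4: P0 = a_0 = 12; P1 = a_1 + q1*a_0 = 423/10; P2 = a_2 + q1*a_1 + q2*a_0 = 2889/80; P3 = a_3 + q1*a_2 + q2*a_1 = 1701/800; P4 = a_4 + q1*a_3 + q2*a_2 = -5103/12800.

The Pade approximant has numerator coefficients [12, 423/10, 2889/80, 1701/800, -5103/12800]; denominator coefficients [1, 3, 81/40].


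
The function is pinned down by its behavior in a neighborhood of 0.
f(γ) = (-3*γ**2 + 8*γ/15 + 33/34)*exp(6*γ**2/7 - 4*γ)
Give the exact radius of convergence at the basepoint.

The factor exp(6*γ**2/7 - 4*γ) is entire and contributes no finite singular point.
The polynomial part has no poles.
No finite singular points: the Taylor series at 0 converges everywhere.

The radius of convergence is infinite.


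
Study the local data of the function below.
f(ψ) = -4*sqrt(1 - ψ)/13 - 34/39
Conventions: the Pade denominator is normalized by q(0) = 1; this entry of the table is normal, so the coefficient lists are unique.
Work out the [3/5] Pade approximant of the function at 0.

Taylor coefficients needed (expand at 0): a_0 = -46/39, a_1 = 2/13, a_2 = 1/26, a_3 = 1/52, a_4 = 5/416, a_5 = 7/832, a_6 = 21/3328, a_7 = 33/6656, a_8 = 33/8192.
Write the denominator as Q(ψ) = 1 + q1*ψ + q2*ψ^2 + q3*ψ^3 + q4*ψ^4 + q5*ψ^5. Requiring Q*f - P = O(ψ^9) with deg P <= 3 kills the coefficients of ψ^4..ψ^8 in Q*f:
  ψ^4: a_4 + q1*a_3 + q2*a_2 + q3*a_1 + q4*a_0 = 0, i.e. 5/416 + (1/52)*q1 + (1/26)*q2 + (2/13)*q3 + (-46/39)*q4 = 0.
  ψ^5: a_5 + q1*a_4 + q2*a_3 + q3*a_2 + q4*a_1 + q5*a_0 = 0, i.e. 7/832 + (5/416)*q1 + (1/52)*q2 + (1/26)*q3 + (2/13)*q4 + (-46/39)*q5 = 0.
  ψ^6: a_6 + q1*a_5 + q2*a_4 + q3*a_3 + q4*a_2 + q5*a_1 = 0, i.e. 21/3328 + (7/832)*q1 + (5/416)*q2 + (1/52)*q3 + (1/26)*q4 + (2/13)*q5 = 0.
  ψ^7: a_7 + q1*a_6 + q2*a_5 + q3*a_4 + q4*a_3 + q5*a_2 = 0, i.e. 33/6656 + (21/3328)*q1 + (7/832)*q2 + (5/416)*q3 + (1/52)*q4 + (1/26)*q5 = 0.
  ψ^8: a_8 + q1*a_7 + q2*a_6 + q3*a_5 + q4*a_4 + q5*a_3 = 0, i.e. 33/8192 + (33/6656)*q1 + (21/3328)*q2 + (7/832)*q3 + (5/416)*q4 + (1/52)*q5 = 0.
Solving this linear system: q1 = -47919/29776, q2 = 43689/59552, q3 = -18405/238208, q4 = -525/238208, q5 = -213/1905664.
The numerator is Q*f truncated at degree 3: P0 = a_0 = -46/39; P1 = a_1 + q1*a_0 = 397155/193544; P2 = a_2 + q1*a_1 + q2*a_0 = -415899/387088; P3 = a_3 + q1*a_2 + q2*a_1 + q3*a_0 = 249799/1548352.

The Pade approximant has numerator coefficients [-46/39, 397155/193544, -415899/387088, 249799/1548352]; denominator coefficients [1, -47919/29776, 43689/59552, -18405/238208, -525/238208, -213/1905664].


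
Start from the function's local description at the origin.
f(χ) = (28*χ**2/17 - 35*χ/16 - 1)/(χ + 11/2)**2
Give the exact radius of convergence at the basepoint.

Denominator factor (χ + 11/2)^2: pole of order 2 at -11/2, modulus 11/2.
The radius of convergence is the smallest modulus among the singular points: 11/2.

The radius of convergence is 11/2.


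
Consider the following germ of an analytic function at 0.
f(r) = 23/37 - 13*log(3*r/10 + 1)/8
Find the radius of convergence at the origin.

The radius of convergence is 10/3.

Branch term (-13/8)*log(1 - r/(-10/3)): its argument vanishes at r = -10/3, a logarithmic branch point, modulus 10/3.
The radius of convergence is the smallest modulus among the singular points: 10/3.


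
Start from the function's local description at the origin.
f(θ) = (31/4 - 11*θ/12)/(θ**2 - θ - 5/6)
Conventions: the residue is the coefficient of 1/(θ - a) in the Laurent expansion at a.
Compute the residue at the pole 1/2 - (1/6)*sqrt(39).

The residue is -11/24 - (175/312)*sqrt(39).

The factor θ**2 - θ - 5/6 splits as (θ - a)(θ - a') with a = 1/2 - (1/6)*sqrt(39), a' = 1/2 + (1/6)*sqrt(39). At the order-1 pole a set g(θ) = (θ - a)*f(θ) = [31/4 - 11*θ/12] / (θ - a').
Simple pole: residue = g(a) at a = 1/2 - (1/6)*sqrt(39), which is -11/24 - (175/312)*sqrt(39).


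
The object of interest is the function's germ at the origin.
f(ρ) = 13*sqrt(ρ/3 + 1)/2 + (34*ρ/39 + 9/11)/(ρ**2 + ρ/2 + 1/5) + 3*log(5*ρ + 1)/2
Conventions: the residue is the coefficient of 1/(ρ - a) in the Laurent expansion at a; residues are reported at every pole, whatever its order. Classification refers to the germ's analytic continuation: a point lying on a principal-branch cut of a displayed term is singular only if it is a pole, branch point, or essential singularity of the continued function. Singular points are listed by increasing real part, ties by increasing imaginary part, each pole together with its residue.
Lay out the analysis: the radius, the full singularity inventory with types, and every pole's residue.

Denominator factor (ρ**2 + ρ/2 + 1/5): discriminant -11/20, complex-conjugate roots (-1/4) + ((1/20)*sqrt(55))*i and (-1/4) - ((1/20)*sqrt(55))*i; poles of order 1, moduli (1/5)*sqrt(5) and (1/5)*sqrt(5).
Branch term (13/2)*sqrt(1 - ρ/(-3)): its argument vanishes at ρ = -3, a square-root branch point, modulus 3.
Branch term (3/2)*log(1 - ρ/(-1/5)): its argument vanishes at ρ = -1/5, a logarithmic branch point, modulus 1/5.
The radius of convergence is the smallest modulus among the singular points: 1/5.
The branch terms are analytic at (-1/4) - ((1/20)*sqrt(55))*i and contribute nothing to the residue; only the rational part matters.
The factor ρ**2 + ρ/2 + 1/5 splits as (ρ - a)(ρ - a') with a = (-1/4) - ((1/20)*sqrt(55))*i, a' = (-1/4) + ((1/20)*sqrt(55))*i. At the order-1 pole a set g(ρ) = (ρ - a)*(rational part) = [34*ρ/39 + 9/11] / (ρ - a').
Simple pole: residue = g(a) at a = (-1/4) - ((1/20)*sqrt(55))*i, which is (17/39) + ((515/4719)*sqrt(55))*i.
The branch terms are analytic at (-1/4) + ((1/20)*sqrt(55))*i and contribute nothing to the residue; only the rational part matters.
The factor ρ**2 + ρ/2 + 1/5 splits as (ρ - a)(ρ - a') with a = (-1/4) + ((1/20)*sqrt(55))*i, a' = (-1/4) - ((1/20)*sqrt(55))*i. At the order-1 pole a set g(ρ) = (ρ - a)*(rational part) = [34*ρ/39 + 9/11] / (ρ - a').
Simple pole: residue = g(a) at a = (-1/4) + ((1/20)*sqrt(55))*i, which is (17/39) - ((515/4719)*sqrt(55))*i.
List the singular points by increasing real part (a conjugate pair: the negative imaginary part first).

Radius of convergence at 0: 1/5.
At -3: an algebraic (square-root) branch point.
At (-1/4) - ((1/20)*sqrt(55))*i: a pole of order 1; residue (17/39) + ((515/4719)*sqrt(55))*i.
At (-1/4) + ((1/20)*sqrt(55))*i: a pole of order 1; residue (17/39) - ((515/4719)*sqrt(55))*i.
At -1/5: a logarithmic branch point.


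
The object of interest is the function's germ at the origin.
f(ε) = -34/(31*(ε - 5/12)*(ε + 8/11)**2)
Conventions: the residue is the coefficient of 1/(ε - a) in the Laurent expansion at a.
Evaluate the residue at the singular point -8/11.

The residue is 592416/706831.

At the order-2 pole -8/11 set g(ε) = (ε - (-8/11))^2*f(ε) = -34/(31*(ε - 5/12)).
Order-2 pole: residue = g'(a); g'(-8/11) = 592416/706831, so the residue is 592416/706831.


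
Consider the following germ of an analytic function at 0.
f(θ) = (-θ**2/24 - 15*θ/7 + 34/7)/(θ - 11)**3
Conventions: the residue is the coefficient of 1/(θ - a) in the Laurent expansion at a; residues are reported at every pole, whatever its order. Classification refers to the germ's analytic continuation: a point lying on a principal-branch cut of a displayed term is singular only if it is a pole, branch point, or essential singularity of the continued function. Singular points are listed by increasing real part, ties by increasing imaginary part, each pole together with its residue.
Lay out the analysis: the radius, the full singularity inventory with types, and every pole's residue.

Radius of convergence at 0: 11.
At 11: a pole of order 3; residue -1/24.

Denominator factor (θ - 11)^3: pole of order 3 at 11, modulus 11.
The radius of convergence is the smallest modulus among the singular points: 11.
At the order-3 pole 11 set g(θ) = (θ - (11))^3*f(θ) = -θ**2/24 - 15*θ/7 + 34/7.
Order-3 pole: residue = g''(a)/2; g''(11) = -1/12, so the residue is -1/24.


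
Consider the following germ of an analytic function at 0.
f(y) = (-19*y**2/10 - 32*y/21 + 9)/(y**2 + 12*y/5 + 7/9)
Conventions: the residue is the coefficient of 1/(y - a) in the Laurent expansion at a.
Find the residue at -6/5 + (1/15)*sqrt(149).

The residue is 797/525 + (107641/312900)*sqrt(149).

The factor y**2 + 12*y/5 + 7/9 splits as (y - a)(y - a') with a = -6/5 + (1/15)*sqrt(149), a' = -6/5 - (1/15)*sqrt(149). At the order-1 pole a set g(y) = (y - a)*f(y) = [-19*y**2/10 - 32*y/21 + 9] / (y - a').
Simple pole: residue = g(a) at a = -6/5 + (1/15)*sqrt(149), which is 797/525 + (107641/312900)*sqrt(149).


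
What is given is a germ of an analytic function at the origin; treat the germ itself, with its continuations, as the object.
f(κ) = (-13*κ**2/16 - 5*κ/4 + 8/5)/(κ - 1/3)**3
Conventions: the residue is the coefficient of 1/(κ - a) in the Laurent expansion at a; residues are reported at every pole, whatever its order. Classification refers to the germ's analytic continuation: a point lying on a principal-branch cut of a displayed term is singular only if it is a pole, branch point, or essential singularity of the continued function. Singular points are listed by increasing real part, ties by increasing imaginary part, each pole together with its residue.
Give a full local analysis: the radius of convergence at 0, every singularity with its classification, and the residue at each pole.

Denominator factor (κ - 1/3)^3: pole of order 3 at 1/3, modulus 1/3.
The radius of convergence is the smallest modulus among the singular points: 1/3.
At the order-3 pole 1/3 set g(κ) = (κ - (1/3))^3*f(κ) = -13*κ**2/16 - 5*κ/4 + 8/5.
Order-3 pole: residue = g''(a)/2; g''(1/3) = -13/8, so the residue is -13/16.

Radius of convergence at 0: 1/3.
At 1/3: a pole of order 3; residue -13/16.


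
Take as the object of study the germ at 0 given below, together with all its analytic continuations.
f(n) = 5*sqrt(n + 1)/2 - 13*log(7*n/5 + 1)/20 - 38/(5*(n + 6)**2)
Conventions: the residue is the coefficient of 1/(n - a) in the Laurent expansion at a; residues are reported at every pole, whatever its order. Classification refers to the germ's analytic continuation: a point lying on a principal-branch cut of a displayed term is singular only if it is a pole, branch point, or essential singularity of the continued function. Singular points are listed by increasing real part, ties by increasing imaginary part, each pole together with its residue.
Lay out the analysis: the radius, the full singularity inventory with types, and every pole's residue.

Radius of convergence at 0: 5/7.
At -6: a pole of order 2; residue 0.
At -1: an algebraic (square-root) branch point.
At -5/7: a logarithmic branch point.

Denominator factor (n + 6)^2: pole of order 2 at -6, modulus 6.
Branch term (5/2)*sqrt(1 - n/(-1)): its argument vanishes at n = -1, a square-root branch point, modulus 1.
Branch term (-13/20)*log(1 - n/(-5/7)): its argument vanishes at n = -5/7, a logarithmic branch point, modulus 5/7.
The radius of convergence is the smallest modulus among the singular points: 5/7.
The branch terms are analytic at -6 and contribute nothing to the residue; only the rational part matters.
At the order-2 pole -6 set g(n) = (n - (-6))^2*(rational part) = -38/5.
Order-2 pole: residue = g'(a); g'(-6) = 0, so the residue is 0.
List the singular points by increasing real part (a conjugate pair: the negative imaginary part first).


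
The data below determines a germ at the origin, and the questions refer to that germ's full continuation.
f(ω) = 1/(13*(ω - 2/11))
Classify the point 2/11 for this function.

The denominator factor ω - 2/11 vanishes at 2/11 and appears to the power 1; the numerator there equals 1/13, nonzero, and no other factor vanishes.
Hence a pole whose order is the multiplicity, 1.

The point is a pole of order 1.


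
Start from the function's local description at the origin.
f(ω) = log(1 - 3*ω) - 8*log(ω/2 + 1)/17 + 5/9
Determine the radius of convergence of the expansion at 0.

Branch term (-8/17)*log(1 - ω/(-2)): its argument vanishes at ω = -2, a logarithmic branch point, modulus 2.
Branch term (1)*log(1 - ω/(1/3)): its argument vanishes at ω = 1/3, a logarithmic branch point, modulus 1/3.
The radius of convergence is the smallest modulus among the singular points: 1/3.

The radius of convergence is 1/3.


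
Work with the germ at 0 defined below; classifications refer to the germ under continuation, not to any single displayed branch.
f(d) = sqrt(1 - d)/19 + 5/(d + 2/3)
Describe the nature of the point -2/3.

The point is a pole of order 1.

The denominator factor d + 2/3 vanishes at -2/3 and appears to the power 1; the numerator there equals 5, nonzero, and no other factor vanishes.
The branch terms are analytic at this point.
Hence a pole whose order is the multiplicity, 1.


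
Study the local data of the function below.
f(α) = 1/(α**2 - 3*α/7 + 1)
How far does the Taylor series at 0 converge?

Denominator factor (α**2 - 3*α/7 + 1): discriminant -187/49, complex-conjugate roots (3/14) + ((1/14)*sqrt(187))*i and (3/14) - ((1/14)*sqrt(187))*i; poles of order 1, moduli 1 and 1.
The radius of convergence is the smallest modulus among the singular points: 1.

The radius of convergence is 1.


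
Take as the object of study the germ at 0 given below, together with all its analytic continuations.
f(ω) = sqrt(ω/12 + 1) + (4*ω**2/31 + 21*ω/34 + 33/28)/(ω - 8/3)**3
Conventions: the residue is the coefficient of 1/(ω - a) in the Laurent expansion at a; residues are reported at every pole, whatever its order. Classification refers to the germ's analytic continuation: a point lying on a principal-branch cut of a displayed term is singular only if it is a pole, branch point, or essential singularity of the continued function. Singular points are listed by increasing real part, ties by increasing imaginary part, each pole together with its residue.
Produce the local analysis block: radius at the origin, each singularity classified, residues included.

Radius of convergence at 0: 8/3.
At -12: an algebraic (square-root) branch point.
At 8/3: a pole of order 3; residue 4/31.

Denominator factor (ω - 8/3)^3: pole of order 3 at 8/3, modulus 8/3.
Branch term (1)*sqrt(1 - ω/(-12)): its argument vanishes at ω = -12, a square-root branch point, modulus 12.
The radius of convergence is the smallest modulus among the singular points: 8/3.
The branch term is analytic at 8/3 and contributes nothing to the residue; only the rational part matters.
At the order-3 pole 8/3 set g(ω) = (ω - (8/3))^3*(rational part) = 4*ω**2/31 + 21*ω/34 + 33/28.
Order-3 pole: residue = g''(a)/2; g''(8/3) = 8/31, so the residue is 4/31.
List the singular points by increasing real part (a conjugate pair: the negative imaginary part first).


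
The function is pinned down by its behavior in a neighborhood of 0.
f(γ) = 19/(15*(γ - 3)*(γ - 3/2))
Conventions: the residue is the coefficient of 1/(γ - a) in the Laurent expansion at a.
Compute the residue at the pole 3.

At the order-1 pole 3 set g(γ) = (γ - (3))*f(γ) = 19/(15*(γ - 3/2)).
Simple pole: residue = g(a) at a = 3, which is 38/45.

The residue is 38/45.


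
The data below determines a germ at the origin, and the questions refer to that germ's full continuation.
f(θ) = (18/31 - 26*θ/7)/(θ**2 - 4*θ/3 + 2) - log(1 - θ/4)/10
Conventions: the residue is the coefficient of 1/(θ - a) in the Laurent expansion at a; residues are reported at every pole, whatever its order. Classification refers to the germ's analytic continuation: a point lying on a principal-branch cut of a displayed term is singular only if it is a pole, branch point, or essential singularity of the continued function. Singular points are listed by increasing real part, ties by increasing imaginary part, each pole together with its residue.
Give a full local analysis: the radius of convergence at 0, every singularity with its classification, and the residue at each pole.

Radius of convergence at 0: sqrt(2).
At (2/3) - ((1/3)*sqrt(14))*i: a pole of order 1; residue (-13/7) - ((617/3038)*sqrt(14))*i.
At (2/3) + ((1/3)*sqrt(14))*i: a pole of order 1; residue (-13/7) + ((617/3038)*sqrt(14))*i.
At 4: a logarithmic branch point.

Denominator factor (θ**2 - 4*θ/3 + 2): discriminant -56/9, complex-conjugate roots (2/3) + ((1/3)*sqrt(14))*i and (2/3) - ((1/3)*sqrt(14))*i; poles of order 1, moduli sqrt(2) and sqrt(2).
Branch term (-1/10)*log(1 - θ/(4)): its argument vanishes at θ = 4, a logarithmic branch point, modulus 4.
The radius of convergence is the smallest modulus among the singular points: sqrt(2).
The branch term is analytic at (2/3) - ((1/3)*sqrt(14))*i and contributes nothing to the residue; only the rational part matters.
The factor θ**2 - 4*θ/3 + 2 splits as (θ - a)(θ - a') with a = (2/3) - ((1/3)*sqrt(14))*i, a' = (2/3) + ((1/3)*sqrt(14))*i. At the order-1 pole a set g(θ) = (θ - a)*(rational part) = [18/31 - 26*θ/7] / (θ - a').
Simple pole: residue = g(a) at a = (2/3) - ((1/3)*sqrt(14))*i, which is (-13/7) - ((617/3038)*sqrt(14))*i.
The branch term is analytic at (2/3) + ((1/3)*sqrt(14))*i and contributes nothing to the residue; only the rational part matters.
The factor θ**2 - 4*θ/3 + 2 splits as (θ - a)(θ - a') with a = (2/3) + ((1/3)*sqrt(14))*i, a' = (2/3) - ((1/3)*sqrt(14))*i. At the order-1 pole a set g(θ) = (θ - a)*(rational part) = [18/31 - 26*θ/7] / (θ - a').
Simple pole: residue = g(a) at a = (2/3) + ((1/3)*sqrt(14))*i, which is (-13/7) + ((617/3038)*sqrt(14))*i.
List the singular points by increasing real part (a conjugate pair: the negative imaginary part first).


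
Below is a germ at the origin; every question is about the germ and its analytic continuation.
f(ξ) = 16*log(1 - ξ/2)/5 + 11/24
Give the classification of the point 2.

The term (16/5)*log(1 - ξ/(2)) has argument 1 - 2/(2) = 0 at 2: a logarithmic (infinitely-sheeted) branch point; the remaining terms are analytic or single-valued there.

The point is a logarithmic branch point.


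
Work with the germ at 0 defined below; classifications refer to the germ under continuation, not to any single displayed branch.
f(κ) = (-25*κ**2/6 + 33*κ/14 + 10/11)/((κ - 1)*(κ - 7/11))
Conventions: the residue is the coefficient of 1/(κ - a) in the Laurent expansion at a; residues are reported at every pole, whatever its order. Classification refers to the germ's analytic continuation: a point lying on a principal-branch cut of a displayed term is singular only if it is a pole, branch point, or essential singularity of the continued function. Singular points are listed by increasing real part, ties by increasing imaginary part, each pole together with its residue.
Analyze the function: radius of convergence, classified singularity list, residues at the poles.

Denominator factor (κ - 1): pole of order 1 at 1, modulus 1.
Denominator factor (κ - 7/11): pole of order 1 at 7/11, modulus 7/11.
The radius of convergence is the smallest modulus among the singular points: 7/11.
At the order-1 pole 7/11 set g(κ) = (κ - (7/11))*f(κ) = (-25*κ**2/6 + 33*κ/14 + 10/11)/(κ - 1).
Simple pole: residue = g(a) at a = 7/11, which is -131/66.
At the order-1 pole 1 set g(κ) = (κ - (1))*f(κ) = (-25*κ**2/6 + 33*κ/14 + 10/11)/(κ - 7/11).
Simple pole: residue = g(a) at a = 1, which is -52/21.
List the singular points by increasing real part (a conjugate pair: the negative imaginary part first).

Radius of convergence at 0: 7/11.
At 7/11: a pole of order 1; residue -131/66.
At 1: a pole of order 1; residue -52/21.


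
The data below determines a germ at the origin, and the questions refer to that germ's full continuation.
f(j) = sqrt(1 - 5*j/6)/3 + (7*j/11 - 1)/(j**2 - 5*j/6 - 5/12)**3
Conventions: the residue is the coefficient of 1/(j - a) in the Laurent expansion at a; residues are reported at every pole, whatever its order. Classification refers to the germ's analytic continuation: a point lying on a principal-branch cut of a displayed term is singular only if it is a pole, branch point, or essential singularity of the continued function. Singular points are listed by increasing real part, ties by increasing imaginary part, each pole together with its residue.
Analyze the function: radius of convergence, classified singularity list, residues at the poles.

Radius of convergence at 0: -5/12 + (1/12)*sqrt(85).
At 5/12 - (1/12)*sqrt(85): a pole of order 3; residue (377136/6755375)*sqrt(85).
At 5/12 + (1/12)*sqrt(85): a pole of order 3; residue -(377136/6755375)*sqrt(85).
At 6/5: an algebraic (square-root) branch point.

Denominator factor (j**2 - 5*j/6 - 5/12)^3: discriminant 85/36, real irrational roots 5/12 + (1/12)*sqrt(85) and 5/12 - (1/12)*sqrt(85); poles of order 3, moduli 5/12 + (1/12)*sqrt(85) and -5/12 + (1/12)*sqrt(85).
Branch term (1/3)*sqrt(1 - j/(6/5)): its argument vanishes at j = 6/5, a square-root branch point, modulus 6/5.
The radius of convergence is the smallest modulus among the singular points: -5/12 + (1/12)*sqrt(85).
The branch term is analytic at 5/12 - (1/12)*sqrt(85) and contributes nothing to the residue; only the rational part matters.
The factor j**2 - 5*j/6 - 5/12 splits as (j - a)(j - a') with a = 5/12 - (1/12)*sqrt(85), a' = 5/12 + (1/12)*sqrt(85). At the order-3 pole a set g(j) = (j - a)^3*(rational part) = [7*j/11 - 1] / (j - a')^3.
Order-3 pole: residue = g''(a)/2; g''(5/12 - (1/12)*sqrt(85)) = (754272/6755375)*sqrt(85), so the residue is (377136/6755375)*sqrt(85).
The branch term is analytic at 5/12 + (1/12)*sqrt(85) and contributes nothing to the residue; only the rational part matters.
The factor j**2 - 5*j/6 - 5/12 splits as (j - a)(j - a') with a = 5/12 + (1/12)*sqrt(85), a' = 5/12 - (1/12)*sqrt(85). At the order-3 pole a set g(j) = (j - a)^3*(rational part) = [7*j/11 - 1] / (j - a')^3.
Order-3 pole: residue = g''(a)/2; g''(5/12 + (1/12)*sqrt(85)) = -(754272/6755375)*sqrt(85), so the residue is -(377136/6755375)*sqrt(85).
List the singular points by increasing real part (a conjugate pair: the negative imaginary part first).


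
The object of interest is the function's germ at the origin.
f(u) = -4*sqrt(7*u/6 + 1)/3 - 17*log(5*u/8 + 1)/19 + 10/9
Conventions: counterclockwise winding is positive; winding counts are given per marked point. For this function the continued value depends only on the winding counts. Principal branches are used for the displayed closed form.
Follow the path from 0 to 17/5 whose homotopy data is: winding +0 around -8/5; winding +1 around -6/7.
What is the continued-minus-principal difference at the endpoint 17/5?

The rational part is single-valued and drops out of the difference; each branch term changes only by its own monodromy.
(-4/3)*sqrt(1 - u/(-6/7)): winding +1 is odd, the square root flips sign, contributing -2*(-4/3)*sqrt(1 - (17/5)/(-6/7)) = -2*(-4/3)*sqrt(149/30) = (4/45)*sqrt(4470).
(-17/19)*log(1 - u/(-8/5)): winding 0 around -8/5, so this term returns to its principal value, contribution 0.
Summing the contributions at u = 17/5 gives (4/45)*sqrt(4470).

Continued minus principal equals (4/45)*sqrt(4470).
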